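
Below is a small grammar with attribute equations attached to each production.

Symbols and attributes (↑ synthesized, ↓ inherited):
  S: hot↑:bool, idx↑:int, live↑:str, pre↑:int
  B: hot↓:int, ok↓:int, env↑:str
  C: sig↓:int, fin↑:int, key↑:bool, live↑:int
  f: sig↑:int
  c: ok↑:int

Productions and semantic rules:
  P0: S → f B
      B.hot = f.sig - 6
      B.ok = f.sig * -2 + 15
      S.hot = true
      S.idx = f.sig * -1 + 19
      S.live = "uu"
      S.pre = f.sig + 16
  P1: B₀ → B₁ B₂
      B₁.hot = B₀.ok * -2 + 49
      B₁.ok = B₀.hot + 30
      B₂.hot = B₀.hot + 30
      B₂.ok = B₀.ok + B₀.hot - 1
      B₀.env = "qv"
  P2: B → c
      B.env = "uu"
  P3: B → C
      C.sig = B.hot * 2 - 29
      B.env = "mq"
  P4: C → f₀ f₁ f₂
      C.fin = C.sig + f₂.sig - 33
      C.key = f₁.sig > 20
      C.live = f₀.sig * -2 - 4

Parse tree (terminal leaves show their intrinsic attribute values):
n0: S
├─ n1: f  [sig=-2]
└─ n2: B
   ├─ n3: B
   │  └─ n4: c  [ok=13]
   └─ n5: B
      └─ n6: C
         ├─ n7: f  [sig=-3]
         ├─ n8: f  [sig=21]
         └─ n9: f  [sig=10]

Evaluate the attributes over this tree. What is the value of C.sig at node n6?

1. n1.sig = -2  [terminal]
2. n2.hot = -8  [f.sig - 6]
3. n2.ok = 19  [f.sig * -2 + 15]
4. n3.hot = 11  [B₀.ok * -2 + 49]
5. n3.ok = 22  [B₀.hot + 30]
6. n4.ok = 13  [terminal]
7. n3.env = "uu"  ["uu"]
8. n5.hot = 22  [B₀.hot + 30]
9. n5.ok = 10  [B₀.ok + B₀.hot - 1]
10. n6.sig = 15  [B.hot * 2 - 29]
11. n7.sig = -3  [terminal]
12. n8.sig = 21  [terminal]
13. n9.sig = 10  [terminal]
14. n6.fin = -8  [C.sig + f₂.sig - 33]
15. n6.key = true  [f₁.sig > 20]
16. n6.live = 2  [f₀.sig * -2 - 4]
17. n5.env = "mq"  ["mq"]
18. n2.env = "qv"  ["qv"]
19. n0.hot = true  [true]
20. n0.idx = 21  [f.sig * -1 + 19]
21. n0.live = "uu"  ["uu"]
22. n0.pre = 14  [f.sig + 16]

15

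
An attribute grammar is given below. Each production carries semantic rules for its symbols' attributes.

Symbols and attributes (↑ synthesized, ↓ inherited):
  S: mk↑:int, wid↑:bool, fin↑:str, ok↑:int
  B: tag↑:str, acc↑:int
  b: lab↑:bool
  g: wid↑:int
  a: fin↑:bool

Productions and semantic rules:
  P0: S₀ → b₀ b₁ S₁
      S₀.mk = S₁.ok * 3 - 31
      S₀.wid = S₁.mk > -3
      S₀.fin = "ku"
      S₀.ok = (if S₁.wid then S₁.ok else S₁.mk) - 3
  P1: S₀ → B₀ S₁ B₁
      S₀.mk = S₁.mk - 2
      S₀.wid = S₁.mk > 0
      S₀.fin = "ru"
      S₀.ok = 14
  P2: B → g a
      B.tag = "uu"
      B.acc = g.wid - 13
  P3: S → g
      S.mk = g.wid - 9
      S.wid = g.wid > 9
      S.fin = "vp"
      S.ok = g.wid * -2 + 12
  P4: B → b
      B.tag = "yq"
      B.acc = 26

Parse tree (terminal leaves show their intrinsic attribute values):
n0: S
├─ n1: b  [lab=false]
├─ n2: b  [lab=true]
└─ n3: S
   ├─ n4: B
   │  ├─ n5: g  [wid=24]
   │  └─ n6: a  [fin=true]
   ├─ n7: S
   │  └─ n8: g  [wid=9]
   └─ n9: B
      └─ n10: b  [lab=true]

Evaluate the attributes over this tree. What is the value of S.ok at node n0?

-5

1. n1.lab = false  [terminal]
2. n2.lab = true  [terminal]
3. n5.wid = 24  [terminal]
4. n6.fin = true  [terminal]
5. n4.tag = "uu"  ["uu"]
6. n4.acc = 11  [g.wid - 13]
7. n8.wid = 9  [terminal]
8. n7.mk = 0  [g.wid - 9]
9. n7.wid = false  [g.wid > 9]
10. n7.fin = "vp"  ["vp"]
11. n7.ok = -6  [g.wid * -2 + 12]
12. n10.lab = true  [terminal]
13. n9.tag = "yq"  ["yq"]
14. n9.acc = 26  [26]
15. n3.mk = -2  [S₁.mk - 2]
16. n3.wid = false  [S₁.mk > 0]
17. n3.fin = "ru"  ["ru"]
18. n3.ok = 14  [14]
19. n0.mk = 11  [S₁.ok * 3 - 31]
20. n0.wid = true  [S₁.mk > -3]
21. n0.fin = "ku"  ["ku"]
22. n0.ok = -5  [(if S₁.wid then S₁.ok else S₁.mk) - 3]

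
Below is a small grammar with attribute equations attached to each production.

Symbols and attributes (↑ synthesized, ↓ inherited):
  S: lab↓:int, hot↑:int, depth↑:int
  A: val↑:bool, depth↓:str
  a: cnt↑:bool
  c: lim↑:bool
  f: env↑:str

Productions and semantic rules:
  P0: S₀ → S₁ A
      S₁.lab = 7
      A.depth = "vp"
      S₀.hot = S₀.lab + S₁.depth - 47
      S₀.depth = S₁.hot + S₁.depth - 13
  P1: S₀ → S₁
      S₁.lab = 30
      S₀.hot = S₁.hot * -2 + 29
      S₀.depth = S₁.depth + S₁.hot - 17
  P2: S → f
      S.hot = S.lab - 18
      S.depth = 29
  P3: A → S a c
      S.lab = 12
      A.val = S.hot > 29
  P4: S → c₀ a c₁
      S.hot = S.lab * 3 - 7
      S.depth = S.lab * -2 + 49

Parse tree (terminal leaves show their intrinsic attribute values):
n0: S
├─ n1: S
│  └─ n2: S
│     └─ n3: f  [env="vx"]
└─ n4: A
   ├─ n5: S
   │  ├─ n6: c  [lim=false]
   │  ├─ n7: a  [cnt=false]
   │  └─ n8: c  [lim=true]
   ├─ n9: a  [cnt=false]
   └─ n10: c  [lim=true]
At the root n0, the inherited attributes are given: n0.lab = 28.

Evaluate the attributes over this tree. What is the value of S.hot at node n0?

5

1. n0.lab = 28  [given at root]
2. n1.lab = 7  [7]
3. n2.lab = 30  [30]
4. n3.env = "vx"  [terminal]
5. n2.hot = 12  [S.lab - 18]
6. n2.depth = 29  [29]
7. n1.hot = 5  [S₁.hot * -2 + 29]
8. n1.depth = 24  [S₁.depth + S₁.hot - 17]
9. n4.depth = "vp"  ["vp"]
10. n5.lab = 12  [12]
11. n6.lim = false  [terminal]
12. n7.cnt = false  [terminal]
13. n8.lim = true  [terminal]
14. n5.hot = 29  [S.lab * 3 - 7]
15. n5.depth = 25  [S.lab * -2 + 49]
16. n9.cnt = false  [terminal]
17. n10.lim = true  [terminal]
18. n4.val = false  [S.hot > 29]
19. n0.hot = 5  [S₀.lab + S₁.depth - 47]
20. n0.depth = 16  [S₁.hot + S₁.depth - 13]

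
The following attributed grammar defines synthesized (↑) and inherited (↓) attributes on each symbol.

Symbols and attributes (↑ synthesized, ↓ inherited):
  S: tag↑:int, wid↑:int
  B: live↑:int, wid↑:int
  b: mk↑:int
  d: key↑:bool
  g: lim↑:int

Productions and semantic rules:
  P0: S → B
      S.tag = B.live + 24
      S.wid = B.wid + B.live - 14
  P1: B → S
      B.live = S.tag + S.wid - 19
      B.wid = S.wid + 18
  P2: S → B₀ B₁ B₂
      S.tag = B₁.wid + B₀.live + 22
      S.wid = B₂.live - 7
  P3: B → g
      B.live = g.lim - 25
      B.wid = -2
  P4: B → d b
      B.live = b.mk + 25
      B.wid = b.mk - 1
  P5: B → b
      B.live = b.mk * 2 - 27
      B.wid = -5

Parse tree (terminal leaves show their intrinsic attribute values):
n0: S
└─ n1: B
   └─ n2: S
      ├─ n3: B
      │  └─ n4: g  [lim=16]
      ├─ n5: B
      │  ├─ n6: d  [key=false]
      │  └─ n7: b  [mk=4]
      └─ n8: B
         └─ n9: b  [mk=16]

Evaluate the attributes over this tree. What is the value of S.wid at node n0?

-3

1. n4.lim = 16  [terminal]
2. n3.live = -9  [g.lim - 25]
3. n3.wid = -2  [-2]
4. n6.key = false  [terminal]
5. n7.mk = 4  [terminal]
6. n5.live = 29  [b.mk + 25]
7. n5.wid = 3  [b.mk - 1]
8. n9.mk = 16  [terminal]
9. n8.live = 5  [b.mk * 2 - 27]
10. n8.wid = -5  [-5]
11. n2.tag = 16  [B₁.wid + B₀.live + 22]
12. n2.wid = -2  [B₂.live - 7]
13. n1.live = -5  [S.tag + S.wid - 19]
14. n1.wid = 16  [S.wid + 18]
15. n0.tag = 19  [B.live + 24]
16. n0.wid = -3  [B.wid + B.live - 14]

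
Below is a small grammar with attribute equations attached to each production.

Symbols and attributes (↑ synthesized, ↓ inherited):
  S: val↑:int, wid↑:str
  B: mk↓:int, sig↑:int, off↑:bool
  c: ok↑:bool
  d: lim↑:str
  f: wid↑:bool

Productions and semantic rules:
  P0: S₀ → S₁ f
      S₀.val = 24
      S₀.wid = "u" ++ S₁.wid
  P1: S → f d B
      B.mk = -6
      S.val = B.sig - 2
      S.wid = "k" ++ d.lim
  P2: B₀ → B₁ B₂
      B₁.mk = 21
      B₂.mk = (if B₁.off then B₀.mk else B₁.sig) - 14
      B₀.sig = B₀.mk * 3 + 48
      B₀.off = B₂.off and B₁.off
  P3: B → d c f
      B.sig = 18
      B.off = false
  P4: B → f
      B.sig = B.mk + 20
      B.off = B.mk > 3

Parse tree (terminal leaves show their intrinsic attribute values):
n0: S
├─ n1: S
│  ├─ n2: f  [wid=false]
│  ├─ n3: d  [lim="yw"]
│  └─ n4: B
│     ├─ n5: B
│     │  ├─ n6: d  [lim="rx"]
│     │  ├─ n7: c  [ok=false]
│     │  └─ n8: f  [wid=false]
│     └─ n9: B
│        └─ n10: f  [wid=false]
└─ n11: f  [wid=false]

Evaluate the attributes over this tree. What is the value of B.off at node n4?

false

1. n2.wid = false  [terminal]
2. n3.lim = "yw"  [terminal]
3. n4.mk = -6  [-6]
4. n5.mk = 21  [21]
5. n6.lim = "rx"  [terminal]
6. n7.ok = false  [terminal]
7. n8.wid = false  [terminal]
8. n5.sig = 18  [18]
9. n5.off = false  [false]
10. n9.mk = 4  [(if B₁.off then B₀.mk else B₁.sig) - 14]
11. n10.wid = false  [terminal]
12. n9.sig = 24  [B.mk + 20]
13. n9.off = true  [B.mk > 3]
14. n4.sig = 30  [B₀.mk * 3 + 48]
15. n4.off = false  [B₂.off and B₁.off]
16. n1.val = 28  [B.sig - 2]
17. n1.wid = "kyw"  ["k" ++ d.lim]
18. n11.wid = false  [terminal]
19. n0.val = 24  [24]
20. n0.wid = "ukyw"  ["u" ++ S₁.wid]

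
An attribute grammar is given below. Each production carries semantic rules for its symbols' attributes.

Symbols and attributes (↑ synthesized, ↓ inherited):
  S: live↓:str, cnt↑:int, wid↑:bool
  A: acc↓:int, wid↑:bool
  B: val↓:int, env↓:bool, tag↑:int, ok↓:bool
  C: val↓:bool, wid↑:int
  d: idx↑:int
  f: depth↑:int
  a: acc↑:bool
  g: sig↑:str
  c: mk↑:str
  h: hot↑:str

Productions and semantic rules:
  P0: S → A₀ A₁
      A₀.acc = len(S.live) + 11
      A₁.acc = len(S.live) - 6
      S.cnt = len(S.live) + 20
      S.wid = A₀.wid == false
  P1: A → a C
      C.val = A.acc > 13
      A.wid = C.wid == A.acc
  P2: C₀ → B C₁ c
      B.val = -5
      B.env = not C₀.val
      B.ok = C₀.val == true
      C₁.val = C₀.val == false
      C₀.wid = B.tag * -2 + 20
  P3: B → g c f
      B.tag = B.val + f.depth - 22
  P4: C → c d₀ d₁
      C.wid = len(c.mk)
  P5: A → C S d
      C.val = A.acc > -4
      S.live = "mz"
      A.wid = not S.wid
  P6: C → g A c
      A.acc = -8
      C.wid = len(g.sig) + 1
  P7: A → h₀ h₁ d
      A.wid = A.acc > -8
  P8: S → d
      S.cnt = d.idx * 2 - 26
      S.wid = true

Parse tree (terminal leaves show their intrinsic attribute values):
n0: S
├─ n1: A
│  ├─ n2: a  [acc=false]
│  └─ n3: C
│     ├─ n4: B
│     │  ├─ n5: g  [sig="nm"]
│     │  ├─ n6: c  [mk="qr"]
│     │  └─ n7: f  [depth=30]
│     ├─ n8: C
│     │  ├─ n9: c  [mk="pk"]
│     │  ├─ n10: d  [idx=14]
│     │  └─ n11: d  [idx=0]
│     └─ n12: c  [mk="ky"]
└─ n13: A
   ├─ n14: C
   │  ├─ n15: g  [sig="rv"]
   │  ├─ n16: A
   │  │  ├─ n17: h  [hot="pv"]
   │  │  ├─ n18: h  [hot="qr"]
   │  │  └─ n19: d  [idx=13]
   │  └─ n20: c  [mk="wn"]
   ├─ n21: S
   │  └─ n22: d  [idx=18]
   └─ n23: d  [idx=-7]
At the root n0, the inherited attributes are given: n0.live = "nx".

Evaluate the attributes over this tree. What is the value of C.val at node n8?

1. n0.live = "nx"  [given at root]
2. n1.acc = 13  [len(S.live) + 11]
3. n2.acc = false  [terminal]
4. n3.val = false  [A.acc > 13]
5. n4.val = -5  [-5]
6. n4.env = true  [not C₀.val]
7. n4.ok = false  [C₀.val == true]
8. n5.sig = "nm"  [terminal]
9. n6.mk = "qr"  [terminal]
10. n7.depth = 30  [terminal]
11. n4.tag = 3  [B.val + f.depth - 22]
12. n8.val = true  [C₀.val == false]
13. n9.mk = "pk"  [terminal]
14. n10.idx = 14  [terminal]
15. n11.idx = 0  [terminal]
16. n8.wid = 2  [len(c.mk)]
17. n12.mk = "ky"  [terminal]
18. n3.wid = 14  [B.tag * -2 + 20]
19. n1.wid = false  [C.wid == A.acc]
20. n13.acc = -4  [len(S.live) - 6]
21. n14.val = false  [A.acc > -4]
22. n15.sig = "rv"  [terminal]
23. n16.acc = -8  [-8]
24. n17.hot = "pv"  [terminal]
25. n18.hot = "qr"  [terminal]
26. n19.idx = 13  [terminal]
27. n16.wid = false  [A.acc > -8]
28. n20.mk = "wn"  [terminal]
29. n14.wid = 3  [len(g.sig) + 1]
30. n21.live = "mz"  ["mz"]
31. n22.idx = 18  [terminal]
32. n21.cnt = 10  [d.idx * 2 - 26]
33. n21.wid = true  [true]
34. n23.idx = -7  [terminal]
35. n13.wid = false  [not S.wid]
36. n0.cnt = 22  [len(S.live) + 20]
37. n0.wid = true  [A₀.wid == false]

true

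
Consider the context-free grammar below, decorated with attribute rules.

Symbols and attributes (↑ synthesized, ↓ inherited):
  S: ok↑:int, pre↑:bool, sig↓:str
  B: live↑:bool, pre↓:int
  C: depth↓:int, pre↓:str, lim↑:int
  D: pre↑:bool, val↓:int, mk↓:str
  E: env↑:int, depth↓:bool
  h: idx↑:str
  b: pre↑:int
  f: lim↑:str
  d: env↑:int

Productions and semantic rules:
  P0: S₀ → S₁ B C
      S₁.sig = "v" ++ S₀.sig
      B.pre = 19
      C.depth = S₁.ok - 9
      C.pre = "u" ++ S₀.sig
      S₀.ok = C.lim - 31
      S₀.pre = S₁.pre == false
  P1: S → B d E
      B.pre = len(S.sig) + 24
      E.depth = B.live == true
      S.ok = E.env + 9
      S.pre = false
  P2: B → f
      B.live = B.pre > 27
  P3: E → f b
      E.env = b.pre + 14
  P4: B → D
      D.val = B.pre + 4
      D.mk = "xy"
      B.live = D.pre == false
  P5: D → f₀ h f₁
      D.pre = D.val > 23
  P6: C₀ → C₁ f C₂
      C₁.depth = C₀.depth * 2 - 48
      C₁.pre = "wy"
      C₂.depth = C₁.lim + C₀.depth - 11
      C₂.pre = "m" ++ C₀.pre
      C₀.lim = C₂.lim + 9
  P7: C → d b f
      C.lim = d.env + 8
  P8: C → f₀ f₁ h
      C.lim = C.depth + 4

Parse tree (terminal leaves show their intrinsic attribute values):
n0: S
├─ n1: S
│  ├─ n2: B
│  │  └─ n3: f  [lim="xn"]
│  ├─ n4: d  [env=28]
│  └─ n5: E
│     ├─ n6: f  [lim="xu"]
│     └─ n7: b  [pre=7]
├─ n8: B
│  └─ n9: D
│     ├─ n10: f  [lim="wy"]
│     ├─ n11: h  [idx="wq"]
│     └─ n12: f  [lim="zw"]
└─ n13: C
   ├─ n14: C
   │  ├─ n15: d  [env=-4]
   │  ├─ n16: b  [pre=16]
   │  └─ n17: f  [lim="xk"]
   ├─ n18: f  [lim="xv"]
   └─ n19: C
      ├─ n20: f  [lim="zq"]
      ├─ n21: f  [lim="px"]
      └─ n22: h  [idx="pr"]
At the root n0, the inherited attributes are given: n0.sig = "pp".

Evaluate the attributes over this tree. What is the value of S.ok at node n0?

1. n0.sig = "pp"  [given at root]
2. n1.sig = "vpp"  ["v" ++ S₀.sig]
3. n2.pre = 27  [len(S.sig) + 24]
4. n3.lim = "xn"  [terminal]
5. n2.live = false  [B.pre > 27]
6. n4.env = 28  [terminal]
7. n5.depth = false  [B.live == true]
8. n6.lim = "xu"  [terminal]
9. n7.pre = 7  [terminal]
10. n5.env = 21  [b.pre + 14]
11. n1.ok = 30  [E.env + 9]
12. n1.pre = false  [false]
13. n8.pre = 19  [19]
14. n9.val = 23  [B.pre + 4]
15. n9.mk = "xy"  ["xy"]
16. n10.lim = "wy"  [terminal]
17. n11.idx = "wq"  [terminal]
18. n12.lim = "zw"  [terminal]
19. n9.pre = false  [D.val > 23]
20. n8.live = true  [D.pre == false]
21. n13.depth = 21  [S₁.ok - 9]
22. n13.pre = "upp"  ["u" ++ S₀.sig]
23. n14.depth = -6  [C₀.depth * 2 - 48]
24. n14.pre = "wy"  ["wy"]
25. n15.env = -4  [terminal]
26. n16.pre = 16  [terminal]
27. n17.lim = "xk"  [terminal]
28. n14.lim = 4  [d.env + 8]
29. n18.lim = "xv"  [terminal]
30. n19.depth = 14  [C₁.lim + C₀.depth - 11]
31. n19.pre = "mupp"  ["m" ++ C₀.pre]
32. n20.lim = "zq"  [terminal]
33. n21.lim = "px"  [terminal]
34. n22.idx = "pr"  [terminal]
35. n19.lim = 18  [C.depth + 4]
36. n13.lim = 27  [C₂.lim + 9]
37. n0.ok = -4  [C.lim - 31]
38. n0.pre = true  [S₁.pre == false]

-4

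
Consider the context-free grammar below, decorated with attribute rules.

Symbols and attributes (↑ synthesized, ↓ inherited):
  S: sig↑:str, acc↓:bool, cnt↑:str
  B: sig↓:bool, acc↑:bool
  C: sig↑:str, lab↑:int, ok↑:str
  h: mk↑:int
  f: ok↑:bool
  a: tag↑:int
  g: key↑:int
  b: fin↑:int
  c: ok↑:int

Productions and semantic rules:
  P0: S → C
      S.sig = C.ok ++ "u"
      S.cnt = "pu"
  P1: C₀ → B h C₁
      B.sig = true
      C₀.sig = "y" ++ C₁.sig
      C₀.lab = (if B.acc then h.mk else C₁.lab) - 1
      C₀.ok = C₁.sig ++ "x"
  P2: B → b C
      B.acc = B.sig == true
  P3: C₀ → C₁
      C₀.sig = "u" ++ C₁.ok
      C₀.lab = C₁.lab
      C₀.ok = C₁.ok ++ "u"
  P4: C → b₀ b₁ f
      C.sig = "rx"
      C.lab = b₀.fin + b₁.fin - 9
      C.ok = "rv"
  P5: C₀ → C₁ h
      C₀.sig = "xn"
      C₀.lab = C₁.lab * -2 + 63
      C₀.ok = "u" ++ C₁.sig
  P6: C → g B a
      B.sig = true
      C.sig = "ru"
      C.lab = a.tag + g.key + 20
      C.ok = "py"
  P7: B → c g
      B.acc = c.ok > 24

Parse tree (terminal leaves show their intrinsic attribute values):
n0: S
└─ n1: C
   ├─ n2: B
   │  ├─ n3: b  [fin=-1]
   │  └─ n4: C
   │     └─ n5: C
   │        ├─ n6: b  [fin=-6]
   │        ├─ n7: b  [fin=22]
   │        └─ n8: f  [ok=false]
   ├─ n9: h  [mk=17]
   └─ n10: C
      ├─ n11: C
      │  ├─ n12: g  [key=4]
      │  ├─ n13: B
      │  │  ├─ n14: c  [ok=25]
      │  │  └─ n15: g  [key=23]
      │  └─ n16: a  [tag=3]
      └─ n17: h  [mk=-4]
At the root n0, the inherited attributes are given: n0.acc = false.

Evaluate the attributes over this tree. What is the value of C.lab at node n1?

16

1. n0.acc = false  [given at root]
2. n2.sig = true  [true]
3. n3.fin = -1  [terminal]
4. n6.fin = -6  [terminal]
5. n7.fin = 22  [terminal]
6. n8.ok = false  [terminal]
7. n5.sig = "rx"  ["rx"]
8. n5.lab = 7  [b₀.fin + b₁.fin - 9]
9. n5.ok = "rv"  ["rv"]
10. n4.sig = "urv"  ["u" ++ C₁.ok]
11. n4.lab = 7  [C₁.lab]
12. n4.ok = "rvu"  [C₁.ok ++ "u"]
13. n2.acc = true  [B.sig == true]
14. n9.mk = 17  [terminal]
15. n12.key = 4  [terminal]
16. n13.sig = true  [true]
17. n14.ok = 25  [terminal]
18. n15.key = 23  [terminal]
19. n13.acc = true  [c.ok > 24]
20. n16.tag = 3  [terminal]
21. n11.sig = "ru"  ["ru"]
22. n11.lab = 27  [a.tag + g.key + 20]
23. n11.ok = "py"  ["py"]
24. n17.mk = -4  [terminal]
25. n10.sig = "xn"  ["xn"]
26. n10.lab = 9  [C₁.lab * -2 + 63]
27. n10.ok = "uru"  ["u" ++ C₁.sig]
28. n1.sig = "yxn"  ["y" ++ C₁.sig]
29. n1.lab = 16  [(if B.acc then h.mk else C₁.lab) - 1]
30. n1.ok = "xnx"  [C₁.sig ++ "x"]
31. n0.sig = "xnxu"  [C.ok ++ "u"]
32. n0.cnt = "pu"  ["pu"]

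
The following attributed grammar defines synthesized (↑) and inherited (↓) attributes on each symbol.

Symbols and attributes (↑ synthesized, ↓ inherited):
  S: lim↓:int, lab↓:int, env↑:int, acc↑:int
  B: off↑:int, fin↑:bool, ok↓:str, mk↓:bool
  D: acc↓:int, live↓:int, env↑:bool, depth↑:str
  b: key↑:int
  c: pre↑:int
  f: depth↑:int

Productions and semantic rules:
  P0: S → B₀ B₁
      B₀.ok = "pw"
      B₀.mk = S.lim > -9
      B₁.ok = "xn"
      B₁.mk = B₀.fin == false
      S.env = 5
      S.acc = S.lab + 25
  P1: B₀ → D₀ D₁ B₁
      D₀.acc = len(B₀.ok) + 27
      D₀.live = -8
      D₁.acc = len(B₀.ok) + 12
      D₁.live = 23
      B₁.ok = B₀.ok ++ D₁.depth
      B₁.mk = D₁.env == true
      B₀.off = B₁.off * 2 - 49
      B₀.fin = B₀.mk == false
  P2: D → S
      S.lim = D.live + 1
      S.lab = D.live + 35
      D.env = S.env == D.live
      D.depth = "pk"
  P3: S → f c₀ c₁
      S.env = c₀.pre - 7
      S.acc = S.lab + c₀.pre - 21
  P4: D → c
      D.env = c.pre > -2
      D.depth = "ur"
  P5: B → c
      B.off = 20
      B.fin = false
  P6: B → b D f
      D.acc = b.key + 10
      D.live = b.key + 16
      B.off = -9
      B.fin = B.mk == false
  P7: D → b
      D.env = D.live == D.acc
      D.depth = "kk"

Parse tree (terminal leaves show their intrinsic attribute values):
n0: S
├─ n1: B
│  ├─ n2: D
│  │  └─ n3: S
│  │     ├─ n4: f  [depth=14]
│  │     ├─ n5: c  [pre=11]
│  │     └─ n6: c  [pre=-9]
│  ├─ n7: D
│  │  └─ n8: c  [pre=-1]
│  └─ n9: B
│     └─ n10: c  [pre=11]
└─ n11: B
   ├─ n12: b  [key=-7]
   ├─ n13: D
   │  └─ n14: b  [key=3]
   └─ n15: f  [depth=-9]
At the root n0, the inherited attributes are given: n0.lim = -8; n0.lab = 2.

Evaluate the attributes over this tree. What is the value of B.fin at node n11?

1. n0.lim = -8  [given at root]
2. n0.lab = 2  [given at root]
3. n1.ok = "pw"  ["pw"]
4. n1.mk = true  [S.lim > -9]
5. n2.acc = 29  [len(B₀.ok) + 27]
6. n2.live = -8  [-8]
7. n3.lim = -7  [D.live + 1]
8. n3.lab = 27  [D.live + 35]
9. n4.depth = 14  [terminal]
10. n5.pre = 11  [terminal]
11. n6.pre = -9  [terminal]
12. n3.env = 4  [c₀.pre - 7]
13. n3.acc = 17  [S.lab + c₀.pre - 21]
14. n2.env = false  [S.env == D.live]
15. n2.depth = "pk"  ["pk"]
16. n7.acc = 14  [len(B₀.ok) + 12]
17. n7.live = 23  [23]
18. n8.pre = -1  [terminal]
19. n7.env = true  [c.pre > -2]
20. n7.depth = "ur"  ["ur"]
21. n9.ok = "pwur"  [B₀.ok ++ D₁.depth]
22. n9.mk = true  [D₁.env == true]
23. n10.pre = 11  [terminal]
24. n9.off = 20  [20]
25. n9.fin = false  [false]
26. n1.off = -9  [B₁.off * 2 - 49]
27. n1.fin = false  [B₀.mk == false]
28. n11.ok = "xn"  ["xn"]
29. n11.mk = true  [B₀.fin == false]
30. n12.key = -7  [terminal]
31. n13.acc = 3  [b.key + 10]
32. n13.live = 9  [b.key + 16]
33. n14.key = 3  [terminal]
34. n13.env = false  [D.live == D.acc]
35. n13.depth = "kk"  ["kk"]
36. n15.depth = -9  [terminal]
37. n11.off = -9  [-9]
38. n11.fin = false  [B.mk == false]
39. n0.env = 5  [5]
40. n0.acc = 27  [S.lab + 25]

false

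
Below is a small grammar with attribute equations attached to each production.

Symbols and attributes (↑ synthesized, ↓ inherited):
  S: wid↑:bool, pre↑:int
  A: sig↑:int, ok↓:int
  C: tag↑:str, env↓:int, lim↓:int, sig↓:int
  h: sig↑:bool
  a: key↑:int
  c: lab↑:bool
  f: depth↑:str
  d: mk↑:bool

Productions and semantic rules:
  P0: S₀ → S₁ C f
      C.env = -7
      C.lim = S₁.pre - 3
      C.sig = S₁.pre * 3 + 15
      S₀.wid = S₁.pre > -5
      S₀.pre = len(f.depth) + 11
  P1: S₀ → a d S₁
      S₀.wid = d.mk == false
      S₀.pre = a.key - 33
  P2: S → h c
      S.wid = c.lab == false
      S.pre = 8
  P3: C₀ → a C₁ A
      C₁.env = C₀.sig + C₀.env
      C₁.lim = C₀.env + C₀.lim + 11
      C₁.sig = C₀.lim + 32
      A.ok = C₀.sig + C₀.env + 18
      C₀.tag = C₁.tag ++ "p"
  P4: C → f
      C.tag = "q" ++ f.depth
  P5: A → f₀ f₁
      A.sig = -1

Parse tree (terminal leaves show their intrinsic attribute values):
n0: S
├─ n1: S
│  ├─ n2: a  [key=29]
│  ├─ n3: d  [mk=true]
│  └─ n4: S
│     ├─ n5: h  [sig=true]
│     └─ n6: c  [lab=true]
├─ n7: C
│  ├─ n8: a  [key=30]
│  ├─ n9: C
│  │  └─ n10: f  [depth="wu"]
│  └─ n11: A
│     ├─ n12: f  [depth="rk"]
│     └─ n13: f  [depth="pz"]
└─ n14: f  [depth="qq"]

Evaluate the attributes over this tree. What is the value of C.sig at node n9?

25

1. n2.key = 29  [terminal]
2. n3.mk = true  [terminal]
3. n5.sig = true  [terminal]
4. n6.lab = true  [terminal]
5. n4.wid = false  [c.lab == false]
6. n4.pre = 8  [8]
7. n1.wid = false  [d.mk == false]
8. n1.pre = -4  [a.key - 33]
9. n7.env = -7  [-7]
10. n7.lim = -7  [S₁.pre - 3]
11. n7.sig = 3  [S₁.pre * 3 + 15]
12. n8.key = 30  [terminal]
13. n9.env = -4  [C₀.sig + C₀.env]
14. n9.lim = -3  [C₀.env + C₀.lim + 11]
15. n9.sig = 25  [C₀.lim + 32]
16. n10.depth = "wu"  [terminal]
17. n9.tag = "qwu"  ["q" ++ f.depth]
18. n11.ok = 14  [C₀.sig + C₀.env + 18]
19. n12.depth = "rk"  [terminal]
20. n13.depth = "pz"  [terminal]
21. n11.sig = -1  [-1]
22. n7.tag = "qwup"  [C₁.tag ++ "p"]
23. n14.depth = "qq"  [terminal]
24. n0.wid = true  [S₁.pre > -5]
25. n0.pre = 13  [len(f.depth) + 11]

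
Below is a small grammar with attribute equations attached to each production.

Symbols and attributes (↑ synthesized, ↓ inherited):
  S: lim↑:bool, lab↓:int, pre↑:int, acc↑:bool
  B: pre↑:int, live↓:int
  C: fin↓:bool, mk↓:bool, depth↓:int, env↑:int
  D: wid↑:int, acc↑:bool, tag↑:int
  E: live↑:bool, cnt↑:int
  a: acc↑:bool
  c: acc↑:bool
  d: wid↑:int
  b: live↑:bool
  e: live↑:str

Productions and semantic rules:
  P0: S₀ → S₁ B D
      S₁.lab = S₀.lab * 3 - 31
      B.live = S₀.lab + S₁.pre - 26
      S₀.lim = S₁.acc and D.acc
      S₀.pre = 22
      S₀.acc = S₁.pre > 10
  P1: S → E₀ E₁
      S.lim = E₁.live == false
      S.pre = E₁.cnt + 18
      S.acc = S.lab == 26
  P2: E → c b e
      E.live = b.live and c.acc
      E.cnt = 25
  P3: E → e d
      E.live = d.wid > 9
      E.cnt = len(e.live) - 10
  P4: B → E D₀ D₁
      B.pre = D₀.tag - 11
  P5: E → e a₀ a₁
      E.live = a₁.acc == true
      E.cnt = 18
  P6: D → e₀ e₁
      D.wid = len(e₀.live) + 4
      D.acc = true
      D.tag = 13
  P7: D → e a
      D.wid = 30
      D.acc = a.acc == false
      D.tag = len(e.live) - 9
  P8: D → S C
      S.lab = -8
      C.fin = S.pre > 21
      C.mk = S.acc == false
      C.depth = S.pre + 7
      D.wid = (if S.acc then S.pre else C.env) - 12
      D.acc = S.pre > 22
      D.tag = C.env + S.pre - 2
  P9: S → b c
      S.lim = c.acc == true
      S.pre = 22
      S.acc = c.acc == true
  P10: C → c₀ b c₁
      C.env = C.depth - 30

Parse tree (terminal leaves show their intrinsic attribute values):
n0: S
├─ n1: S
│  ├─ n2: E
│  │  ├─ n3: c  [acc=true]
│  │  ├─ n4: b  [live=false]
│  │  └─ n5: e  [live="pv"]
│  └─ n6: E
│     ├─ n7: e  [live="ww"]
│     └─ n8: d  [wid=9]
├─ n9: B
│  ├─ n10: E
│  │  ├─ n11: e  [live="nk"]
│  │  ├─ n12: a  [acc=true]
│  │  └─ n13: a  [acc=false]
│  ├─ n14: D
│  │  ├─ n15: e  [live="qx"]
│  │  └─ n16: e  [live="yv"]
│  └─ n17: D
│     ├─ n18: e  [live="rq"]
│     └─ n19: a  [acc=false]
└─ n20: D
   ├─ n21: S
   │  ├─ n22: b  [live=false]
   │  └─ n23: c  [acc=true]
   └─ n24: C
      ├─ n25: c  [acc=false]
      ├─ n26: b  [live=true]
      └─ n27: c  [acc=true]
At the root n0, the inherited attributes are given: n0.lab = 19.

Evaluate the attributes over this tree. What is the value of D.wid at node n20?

1. n0.lab = 19  [given at root]
2. n1.lab = 26  [S₀.lab * 3 - 31]
3. n3.acc = true  [terminal]
4. n4.live = false  [terminal]
5. n5.live = "pv"  [terminal]
6. n2.live = false  [b.live and c.acc]
7. n2.cnt = 25  [25]
8. n7.live = "ww"  [terminal]
9. n8.wid = 9  [terminal]
10. n6.live = false  [d.wid > 9]
11. n6.cnt = -8  [len(e.live) - 10]
12. n1.lim = true  [E₁.live == false]
13. n1.pre = 10  [E₁.cnt + 18]
14. n1.acc = true  [S.lab == 26]
15. n9.live = 3  [S₀.lab + S₁.pre - 26]
16. n11.live = "nk"  [terminal]
17. n12.acc = true  [terminal]
18. n13.acc = false  [terminal]
19. n10.live = false  [a₁.acc == true]
20. n10.cnt = 18  [18]
21. n15.live = "qx"  [terminal]
22. n16.live = "yv"  [terminal]
23. n14.wid = 6  [len(e₀.live) + 4]
24. n14.acc = true  [true]
25. n14.tag = 13  [13]
26. n18.live = "rq"  [terminal]
27. n19.acc = false  [terminal]
28. n17.wid = 30  [30]
29. n17.acc = true  [a.acc == false]
30. n17.tag = -7  [len(e.live) - 9]
31. n9.pre = 2  [D₀.tag - 11]
32. n21.lab = -8  [-8]
33. n22.live = false  [terminal]
34. n23.acc = true  [terminal]
35. n21.lim = true  [c.acc == true]
36. n21.pre = 22  [22]
37. n21.acc = true  [c.acc == true]
38. n24.fin = true  [S.pre > 21]
39. n24.mk = false  [S.acc == false]
40. n24.depth = 29  [S.pre + 7]
41. n25.acc = false  [terminal]
42. n26.live = true  [terminal]
43. n27.acc = true  [terminal]
44. n24.env = -1  [C.depth - 30]
45. n20.wid = 10  [(if S.acc then S.pre else C.env) - 12]
46. n20.acc = false  [S.pre > 22]
47. n20.tag = 19  [C.env + S.pre - 2]
48. n0.lim = false  [S₁.acc and D.acc]
49. n0.pre = 22  [22]
50. n0.acc = false  [S₁.pre > 10]

10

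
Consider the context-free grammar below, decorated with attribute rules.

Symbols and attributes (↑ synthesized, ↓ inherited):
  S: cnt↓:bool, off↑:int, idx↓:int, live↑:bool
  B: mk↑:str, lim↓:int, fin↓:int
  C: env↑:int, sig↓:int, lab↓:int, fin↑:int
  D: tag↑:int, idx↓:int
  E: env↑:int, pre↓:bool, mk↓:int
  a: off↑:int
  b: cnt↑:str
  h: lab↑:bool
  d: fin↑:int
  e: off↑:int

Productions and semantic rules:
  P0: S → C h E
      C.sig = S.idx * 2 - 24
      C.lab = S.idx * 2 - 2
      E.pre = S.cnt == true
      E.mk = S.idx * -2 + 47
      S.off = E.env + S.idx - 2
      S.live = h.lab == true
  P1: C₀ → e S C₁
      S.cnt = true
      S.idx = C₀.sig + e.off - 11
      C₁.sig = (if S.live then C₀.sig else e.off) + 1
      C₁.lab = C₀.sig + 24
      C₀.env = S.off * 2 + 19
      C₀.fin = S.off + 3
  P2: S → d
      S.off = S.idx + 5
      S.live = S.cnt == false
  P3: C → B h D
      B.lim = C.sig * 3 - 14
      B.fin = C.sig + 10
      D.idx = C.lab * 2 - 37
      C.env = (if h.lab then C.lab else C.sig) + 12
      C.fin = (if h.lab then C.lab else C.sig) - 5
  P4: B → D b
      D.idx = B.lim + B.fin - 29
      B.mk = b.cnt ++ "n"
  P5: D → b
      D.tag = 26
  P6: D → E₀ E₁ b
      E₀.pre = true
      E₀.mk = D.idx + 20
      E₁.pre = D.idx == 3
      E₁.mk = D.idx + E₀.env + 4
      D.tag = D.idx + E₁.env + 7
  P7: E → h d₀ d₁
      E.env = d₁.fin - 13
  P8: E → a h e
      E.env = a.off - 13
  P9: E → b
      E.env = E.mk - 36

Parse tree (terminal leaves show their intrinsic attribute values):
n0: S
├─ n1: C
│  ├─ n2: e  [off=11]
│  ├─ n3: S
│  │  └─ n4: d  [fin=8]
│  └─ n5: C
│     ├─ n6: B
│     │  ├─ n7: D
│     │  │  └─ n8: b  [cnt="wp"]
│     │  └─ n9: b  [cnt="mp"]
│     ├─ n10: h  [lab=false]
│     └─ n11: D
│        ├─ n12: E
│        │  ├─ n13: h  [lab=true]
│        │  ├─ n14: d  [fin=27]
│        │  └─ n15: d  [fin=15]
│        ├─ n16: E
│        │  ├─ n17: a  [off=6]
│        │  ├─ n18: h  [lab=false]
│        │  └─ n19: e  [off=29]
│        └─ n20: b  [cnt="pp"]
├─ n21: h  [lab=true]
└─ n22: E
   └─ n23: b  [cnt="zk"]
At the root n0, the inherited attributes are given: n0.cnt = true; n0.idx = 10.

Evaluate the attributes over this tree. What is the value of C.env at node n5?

24

1. n0.cnt = true  [given at root]
2. n0.idx = 10  [given at root]
3. n1.sig = -4  [S.idx * 2 - 24]
4. n1.lab = 18  [S.idx * 2 - 2]
5. n2.off = 11  [terminal]
6. n3.cnt = true  [true]
7. n3.idx = -4  [C₀.sig + e.off - 11]
8. n4.fin = 8  [terminal]
9. n3.off = 1  [S.idx + 5]
10. n3.live = false  [S.cnt == false]
11. n5.sig = 12  [(if S.live then C₀.sig else e.off) + 1]
12. n5.lab = 20  [C₀.sig + 24]
13. n6.lim = 22  [C.sig * 3 - 14]
14. n6.fin = 22  [C.sig + 10]
15. n7.idx = 15  [B.lim + B.fin - 29]
16. n8.cnt = "wp"  [terminal]
17. n7.tag = 26  [26]
18. n9.cnt = "mp"  [terminal]
19. n6.mk = "mpn"  [b.cnt ++ "n"]
20. n10.lab = false  [terminal]
21. n11.idx = 3  [C.lab * 2 - 37]
22. n12.pre = true  [true]
23. n12.mk = 23  [D.idx + 20]
24. n13.lab = true  [terminal]
25. n14.fin = 27  [terminal]
26. n15.fin = 15  [terminal]
27. n12.env = 2  [d₁.fin - 13]
28. n16.pre = true  [D.idx == 3]
29. n16.mk = 9  [D.idx + E₀.env + 4]
30. n17.off = 6  [terminal]
31. n18.lab = false  [terminal]
32. n19.off = 29  [terminal]
33. n16.env = -7  [a.off - 13]
34. n20.cnt = "pp"  [terminal]
35. n11.tag = 3  [D.idx + E₁.env + 7]
36. n5.env = 24  [(if h.lab then C.lab else C.sig) + 12]
37. n5.fin = 7  [(if h.lab then C.lab else C.sig) - 5]
38. n1.env = 21  [S.off * 2 + 19]
39. n1.fin = 4  [S.off + 3]
40. n21.lab = true  [terminal]
41. n22.pre = true  [S.cnt == true]
42. n22.mk = 27  [S.idx * -2 + 47]
43. n23.cnt = "zk"  [terminal]
44. n22.env = -9  [E.mk - 36]
45. n0.off = -1  [E.env + S.idx - 2]
46. n0.live = true  [h.lab == true]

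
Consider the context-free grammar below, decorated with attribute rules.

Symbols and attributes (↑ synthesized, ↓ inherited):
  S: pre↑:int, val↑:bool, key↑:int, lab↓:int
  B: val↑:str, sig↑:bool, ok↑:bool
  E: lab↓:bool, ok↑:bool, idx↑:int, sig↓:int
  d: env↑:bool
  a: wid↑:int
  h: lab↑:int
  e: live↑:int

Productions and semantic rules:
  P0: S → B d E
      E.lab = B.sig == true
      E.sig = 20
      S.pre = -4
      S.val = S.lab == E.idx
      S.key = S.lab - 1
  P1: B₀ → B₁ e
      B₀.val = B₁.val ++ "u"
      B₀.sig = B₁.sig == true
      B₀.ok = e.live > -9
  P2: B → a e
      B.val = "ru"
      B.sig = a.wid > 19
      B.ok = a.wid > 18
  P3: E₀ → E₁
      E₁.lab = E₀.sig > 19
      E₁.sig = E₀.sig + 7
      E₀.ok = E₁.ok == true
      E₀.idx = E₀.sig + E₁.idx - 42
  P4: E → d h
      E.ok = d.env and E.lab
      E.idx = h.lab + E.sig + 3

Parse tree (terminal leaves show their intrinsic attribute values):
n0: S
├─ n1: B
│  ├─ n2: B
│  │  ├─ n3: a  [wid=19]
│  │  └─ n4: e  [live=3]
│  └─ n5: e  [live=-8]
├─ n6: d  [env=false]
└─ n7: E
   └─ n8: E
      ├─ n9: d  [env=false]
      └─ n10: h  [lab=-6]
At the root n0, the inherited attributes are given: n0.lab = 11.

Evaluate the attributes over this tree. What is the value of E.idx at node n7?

2

1. n0.lab = 11  [given at root]
2. n3.wid = 19  [terminal]
3. n4.live = 3  [terminal]
4. n2.val = "ru"  ["ru"]
5. n2.sig = false  [a.wid > 19]
6. n2.ok = true  [a.wid > 18]
7. n5.live = -8  [terminal]
8. n1.val = "ruu"  [B₁.val ++ "u"]
9. n1.sig = false  [B₁.sig == true]
10. n1.ok = true  [e.live > -9]
11. n6.env = false  [terminal]
12. n7.lab = false  [B.sig == true]
13. n7.sig = 20  [20]
14. n8.lab = true  [E₀.sig > 19]
15. n8.sig = 27  [E₀.sig + 7]
16. n9.env = false  [terminal]
17. n10.lab = -6  [terminal]
18. n8.ok = false  [d.env and E.lab]
19. n8.idx = 24  [h.lab + E.sig + 3]
20. n7.ok = false  [E₁.ok == true]
21. n7.idx = 2  [E₀.sig + E₁.idx - 42]
22. n0.pre = -4  [-4]
23. n0.val = false  [S.lab == E.idx]
24. n0.key = 10  [S.lab - 1]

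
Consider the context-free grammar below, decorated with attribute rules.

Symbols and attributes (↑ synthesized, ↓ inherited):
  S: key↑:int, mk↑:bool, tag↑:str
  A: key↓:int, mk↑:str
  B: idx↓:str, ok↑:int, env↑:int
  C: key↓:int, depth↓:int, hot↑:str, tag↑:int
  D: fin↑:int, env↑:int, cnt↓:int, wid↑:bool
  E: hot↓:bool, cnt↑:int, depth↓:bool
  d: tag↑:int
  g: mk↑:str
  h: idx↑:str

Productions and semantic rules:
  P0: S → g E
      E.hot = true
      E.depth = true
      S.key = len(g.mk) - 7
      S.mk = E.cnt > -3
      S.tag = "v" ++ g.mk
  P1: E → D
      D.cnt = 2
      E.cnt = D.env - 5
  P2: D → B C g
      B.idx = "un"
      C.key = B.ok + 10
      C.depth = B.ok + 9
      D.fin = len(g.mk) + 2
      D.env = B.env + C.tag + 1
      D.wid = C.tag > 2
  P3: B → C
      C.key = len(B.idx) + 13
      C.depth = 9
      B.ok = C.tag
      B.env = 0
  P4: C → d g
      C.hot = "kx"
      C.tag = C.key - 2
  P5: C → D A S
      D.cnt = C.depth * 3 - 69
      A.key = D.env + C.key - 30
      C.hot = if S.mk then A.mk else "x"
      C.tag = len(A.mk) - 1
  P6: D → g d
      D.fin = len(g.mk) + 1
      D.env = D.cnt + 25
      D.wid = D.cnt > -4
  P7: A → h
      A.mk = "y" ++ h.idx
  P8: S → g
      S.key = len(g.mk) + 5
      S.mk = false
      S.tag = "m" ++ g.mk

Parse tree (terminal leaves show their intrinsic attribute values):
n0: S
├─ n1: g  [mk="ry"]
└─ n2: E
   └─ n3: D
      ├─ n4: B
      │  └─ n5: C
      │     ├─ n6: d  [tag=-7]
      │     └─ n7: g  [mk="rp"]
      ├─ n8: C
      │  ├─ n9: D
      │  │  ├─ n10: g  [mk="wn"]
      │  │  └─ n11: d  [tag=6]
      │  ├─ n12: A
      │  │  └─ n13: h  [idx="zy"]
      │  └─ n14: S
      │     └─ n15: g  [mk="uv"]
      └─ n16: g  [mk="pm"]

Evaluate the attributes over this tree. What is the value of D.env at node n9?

1. n1.mk = "ry"  [terminal]
2. n2.hot = true  [true]
3. n2.depth = true  [true]
4. n3.cnt = 2  [2]
5. n4.idx = "un"  ["un"]
6. n5.key = 15  [len(B.idx) + 13]
7. n5.depth = 9  [9]
8. n6.tag = -7  [terminal]
9. n7.mk = "rp"  [terminal]
10. n5.hot = "kx"  ["kx"]
11. n5.tag = 13  [C.key - 2]
12. n4.ok = 13  [C.tag]
13. n4.env = 0  [0]
14. n8.key = 23  [B.ok + 10]
15. n8.depth = 22  [B.ok + 9]
16. n9.cnt = -3  [C.depth * 3 - 69]
17. n10.mk = "wn"  [terminal]
18. n11.tag = 6  [terminal]
19. n9.fin = 3  [len(g.mk) + 1]
20. n9.env = 22  [D.cnt + 25]
21. n9.wid = true  [D.cnt > -4]
22. n12.key = 15  [D.env + C.key - 30]
23. n13.idx = "zy"  [terminal]
24. n12.mk = "yzy"  ["y" ++ h.idx]
25. n15.mk = "uv"  [terminal]
26. n14.key = 7  [len(g.mk) + 5]
27. n14.mk = false  [false]
28. n14.tag = "muv"  ["m" ++ g.mk]
29. n8.hot = "x"  [if S.mk then A.mk else "x"]
30. n8.tag = 2  [len(A.mk) - 1]
31. n16.mk = "pm"  [terminal]
32. n3.fin = 4  [len(g.mk) + 2]
33. n3.env = 3  [B.env + C.tag + 1]
34. n3.wid = false  [C.tag > 2]
35. n2.cnt = -2  [D.env - 5]
36. n0.key = -5  [len(g.mk) - 7]
37. n0.mk = true  [E.cnt > -3]
38. n0.tag = "vry"  ["v" ++ g.mk]

22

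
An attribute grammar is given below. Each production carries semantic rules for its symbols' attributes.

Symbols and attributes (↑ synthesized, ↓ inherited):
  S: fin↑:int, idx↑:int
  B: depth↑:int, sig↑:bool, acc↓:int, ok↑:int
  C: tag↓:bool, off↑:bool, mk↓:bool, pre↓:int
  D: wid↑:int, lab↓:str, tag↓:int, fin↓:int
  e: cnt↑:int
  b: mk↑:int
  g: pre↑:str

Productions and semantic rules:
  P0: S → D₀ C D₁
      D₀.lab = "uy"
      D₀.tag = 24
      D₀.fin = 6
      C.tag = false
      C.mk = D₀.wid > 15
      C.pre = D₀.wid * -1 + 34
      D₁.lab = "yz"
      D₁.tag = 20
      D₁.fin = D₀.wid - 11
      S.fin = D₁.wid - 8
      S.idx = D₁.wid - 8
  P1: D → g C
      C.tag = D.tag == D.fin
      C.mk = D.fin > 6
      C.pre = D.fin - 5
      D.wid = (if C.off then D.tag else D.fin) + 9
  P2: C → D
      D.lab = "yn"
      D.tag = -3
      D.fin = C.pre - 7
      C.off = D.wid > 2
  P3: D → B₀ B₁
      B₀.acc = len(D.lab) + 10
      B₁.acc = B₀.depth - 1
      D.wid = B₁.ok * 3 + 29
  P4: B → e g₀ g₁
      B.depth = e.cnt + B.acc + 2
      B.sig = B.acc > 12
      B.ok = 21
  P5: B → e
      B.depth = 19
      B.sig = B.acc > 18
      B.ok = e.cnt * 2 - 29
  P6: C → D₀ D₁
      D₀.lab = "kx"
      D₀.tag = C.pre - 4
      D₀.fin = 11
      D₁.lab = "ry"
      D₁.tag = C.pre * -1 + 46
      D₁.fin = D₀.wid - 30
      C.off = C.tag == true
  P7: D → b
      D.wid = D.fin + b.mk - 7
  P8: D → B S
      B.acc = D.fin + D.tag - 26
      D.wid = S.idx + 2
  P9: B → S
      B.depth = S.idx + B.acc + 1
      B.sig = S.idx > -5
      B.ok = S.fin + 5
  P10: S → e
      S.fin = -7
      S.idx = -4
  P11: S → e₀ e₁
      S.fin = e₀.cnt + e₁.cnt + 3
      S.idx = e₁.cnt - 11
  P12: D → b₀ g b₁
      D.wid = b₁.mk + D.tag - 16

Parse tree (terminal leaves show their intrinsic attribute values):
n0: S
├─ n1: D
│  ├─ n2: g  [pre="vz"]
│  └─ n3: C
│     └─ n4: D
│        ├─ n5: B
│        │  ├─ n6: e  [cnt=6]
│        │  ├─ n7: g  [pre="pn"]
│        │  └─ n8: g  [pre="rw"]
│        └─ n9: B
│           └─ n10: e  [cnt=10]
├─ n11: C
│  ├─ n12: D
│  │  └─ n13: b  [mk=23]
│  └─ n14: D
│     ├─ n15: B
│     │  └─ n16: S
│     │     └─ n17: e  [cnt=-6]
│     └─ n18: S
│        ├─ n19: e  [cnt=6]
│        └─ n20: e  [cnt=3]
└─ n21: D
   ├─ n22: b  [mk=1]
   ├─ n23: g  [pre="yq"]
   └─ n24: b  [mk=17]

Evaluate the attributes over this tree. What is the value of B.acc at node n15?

-2

1. n1.lab = "uy"  ["uy"]
2. n1.tag = 24  [24]
3. n1.fin = 6  [6]
4. n2.pre = "vz"  [terminal]
5. n3.tag = false  [D.tag == D.fin]
6. n3.mk = false  [D.fin > 6]
7. n3.pre = 1  [D.fin - 5]
8. n4.lab = "yn"  ["yn"]
9. n4.tag = -3  [-3]
10. n4.fin = -6  [C.pre - 7]
11. n5.acc = 12  [len(D.lab) + 10]
12. n6.cnt = 6  [terminal]
13. n7.pre = "pn"  [terminal]
14. n8.pre = "rw"  [terminal]
15. n5.depth = 20  [e.cnt + B.acc + 2]
16. n5.sig = false  [B.acc > 12]
17. n5.ok = 21  [21]
18. n9.acc = 19  [B₀.depth - 1]
19. n10.cnt = 10  [terminal]
20. n9.depth = 19  [19]
21. n9.sig = true  [B.acc > 18]
22. n9.ok = -9  [e.cnt * 2 - 29]
23. n4.wid = 2  [B₁.ok * 3 + 29]
24. n3.off = false  [D.wid > 2]
25. n1.wid = 15  [(if C.off then D.tag else D.fin) + 9]
26. n11.tag = false  [false]
27. n11.mk = false  [D₀.wid > 15]
28. n11.pre = 19  [D₀.wid * -1 + 34]
29. n12.lab = "kx"  ["kx"]
30. n12.tag = 15  [C.pre - 4]
31. n12.fin = 11  [11]
32. n13.mk = 23  [terminal]
33. n12.wid = 27  [D.fin + b.mk - 7]
34. n14.lab = "ry"  ["ry"]
35. n14.tag = 27  [C.pre * -1 + 46]
36. n14.fin = -3  [D₀.wid - 30]
37. n15.acc = -2  [D.fin + D.tag - 26]
38. n17.cnt = -6  [terminal]
39. n16.fin = -7  [-7]
40. n16.idx = -4  [-4]
41. n15.depth = -5  [S.idx + B.acc + 1]
42. n15.sig = true  [S.idx > -5]
43. n15.ok = -2  [S.fin + 5]
44. n19.cnt = 6  [terminal]
45. n20.cnt = 3  [terminal]
46. n18.fin = 12  [e₀.cnt + e₁.cnt + 3]
47. n18.idx = -8  [e₁.cnt - 11]
48. n14.wid = -6  [S.idx + 2]
49. n11.off = false  [C.tag == true]
50. n21.lab = "yz"  ["yz"]
51. n21.tag = 20  [20]
52. n21.fin = 4  [D₀.wid - 11]
53. n22.mk = 1  [terminal]
54. n23.pre = "yq"  [terminal]
55. n24.mk = 17  [terminal]
56. n21.wid = 21  [b₁.mk + D.tag - 16]
57. n0.fin = 13  [D₁.wid - 8]
58. n0.idx = 13  [D₁.wid - 8]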